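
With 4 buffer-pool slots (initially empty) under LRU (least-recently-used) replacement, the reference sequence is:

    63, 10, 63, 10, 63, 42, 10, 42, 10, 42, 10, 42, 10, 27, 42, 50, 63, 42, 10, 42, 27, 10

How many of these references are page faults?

63: fault, frames (63)
10: fault, frames (63 10)
63: hit
10: hit
63: hit
42: fault, frames (10 63 42)
10: hit
42: hit
10: hit
42: hit
10: hit
42: hit
10: hit
27: fault, frames (63 42 10 27)
42: hit
50: fault, evict 63, frames (10 27 42 50)
63: fault, evict 10, frames (27 42 50 63)
42: hit
10: fault, evict 27, frames (50 63 42 10)
42: hit
27: fault, evict 50, frames (63 10 42 27)
10: hit
Page faults: 8.

8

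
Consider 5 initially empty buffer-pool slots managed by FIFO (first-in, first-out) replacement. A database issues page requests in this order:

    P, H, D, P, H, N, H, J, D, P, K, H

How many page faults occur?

6

P → fault, frames {P}
H → fault, frames {P,H}
D → fault, frames {P,H,D}
P → hit
H → hit
N → fault, frames {P,H,D,N}
H → hit
J → fault, frames {P,H,D,N,J}
D → hit
P → hit
K → fault, evict P, frames {H,D,N,J,K}
H → hit
Page faults: 6.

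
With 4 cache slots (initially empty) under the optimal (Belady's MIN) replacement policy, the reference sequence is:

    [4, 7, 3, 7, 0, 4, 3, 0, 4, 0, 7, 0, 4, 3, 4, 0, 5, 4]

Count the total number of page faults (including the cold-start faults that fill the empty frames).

5

4: fault, frames (4)
7: fault, frames (4 7)
3: fault, frames (4 7 3)
7: hit
0: fault, frames (4 7 3 0)
4: hit
3: hit
0: hit
4: hit
0: hit
7: hit
0: hit
4: hit
3: hit
4: hit
0: hit
5: fault, evict 0, frames (4 7 3 5)
4: hit
Page faults: 5.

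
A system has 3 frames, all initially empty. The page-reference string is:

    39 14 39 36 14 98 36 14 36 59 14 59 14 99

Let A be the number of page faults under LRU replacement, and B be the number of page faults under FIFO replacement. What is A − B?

-1

Under LRU: F F . F . F . . . F . . . F → 6 faults.
Under FIFO: F F . F . F . . . F F . . F → 7 faults.
A − B = 6 − 7 = -1.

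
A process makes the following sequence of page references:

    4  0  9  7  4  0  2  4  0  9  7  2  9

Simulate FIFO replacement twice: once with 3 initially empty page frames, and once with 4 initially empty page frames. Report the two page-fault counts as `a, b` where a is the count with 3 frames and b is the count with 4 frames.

9, 10

3 frames: F F F F F F F . . F F . . → 9 faults.
4 frames: F F F F . . F F F F F F . → 10 faults.
10 > 9: adding a frame increased faults — Belady's anomaly.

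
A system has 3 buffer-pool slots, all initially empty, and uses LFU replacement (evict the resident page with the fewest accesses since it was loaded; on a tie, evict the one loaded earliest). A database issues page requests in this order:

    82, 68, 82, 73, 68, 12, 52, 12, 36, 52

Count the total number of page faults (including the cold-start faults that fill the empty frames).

8

82: miss, frames {82}
68: miss, frames {82,68}
82: hit
73: miss, frames {82,68,73}
68: hit
12: miss, evict 73, frames {82,68,12}
52: miss, evict 12, frames {82,68,52}
12: miss, evict 52, frames {82,68,12}
36: miss, evict 12, frames {82,68,36}
52: miss, evict 36, frames {82,68,52}
Page faults: 8.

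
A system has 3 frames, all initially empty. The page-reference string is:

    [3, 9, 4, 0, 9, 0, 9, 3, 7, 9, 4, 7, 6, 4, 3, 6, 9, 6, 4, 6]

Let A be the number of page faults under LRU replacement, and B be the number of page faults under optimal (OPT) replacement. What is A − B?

Under LRU: F F F F . . . F F . F . F . F . F . F . → 11 faults.
Under OPT: F F F F . . . . F . F . F . . . F . . . → 8 faults.
A − B = 11 − 8 = 3.

3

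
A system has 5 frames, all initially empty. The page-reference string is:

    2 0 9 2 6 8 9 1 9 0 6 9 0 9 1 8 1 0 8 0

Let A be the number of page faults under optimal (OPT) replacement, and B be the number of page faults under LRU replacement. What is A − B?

-1

Under OPT: F F F . F F . F . . . . . . . . . . . . → 6 faults.
Under LRU: F F F . F F . F . F . . . . . . . . . . → 7 faults.
A − B = 6 − 7 = -1.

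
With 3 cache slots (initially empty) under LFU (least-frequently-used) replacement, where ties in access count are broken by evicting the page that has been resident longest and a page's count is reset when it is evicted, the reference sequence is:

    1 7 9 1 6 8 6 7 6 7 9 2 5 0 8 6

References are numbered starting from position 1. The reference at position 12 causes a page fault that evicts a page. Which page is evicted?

9

pos 1: 1 → fault, frames [1]
pos 2: 7 → fault, frames [1, 7]
pos 3: 9 → fault, frames [1, 7, 9]
pos 4: 1 → hit
pos 5: 6 → fault, evict 7, frames [1, 9, 6]
pos 6: 8 → fault, evict 9, frames [1, 6, 8]
pos 7: 6 → hit
pos 8: 7 → fault, evict 8, frames [1, 6, 7]
pos 9: 6 → hit
pos 10: 7 → hit
pos 11: 9 → fault, evict 1, frames [6, 7, 9]
pos 12: 2 → fault, evict 9, frames [6, 7, 2]
At position 12, page 9 is evicted.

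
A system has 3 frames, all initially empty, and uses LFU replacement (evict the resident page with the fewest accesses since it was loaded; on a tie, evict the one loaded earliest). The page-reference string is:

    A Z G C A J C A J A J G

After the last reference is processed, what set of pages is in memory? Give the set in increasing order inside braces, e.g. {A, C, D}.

{A, G, J}

A → miss, frames (A)
Z → miss, frames (A Z)
G → miss, frames (A Z G)
C → miss, evict A, frames (Z G C)
A → miss, evict Z, frames (G C A)
J → miss, evict G, frames (C A J)
C → hit
A → hit
J → hit
A → hit
J → hit
G → miss, evict C, frames (A J G)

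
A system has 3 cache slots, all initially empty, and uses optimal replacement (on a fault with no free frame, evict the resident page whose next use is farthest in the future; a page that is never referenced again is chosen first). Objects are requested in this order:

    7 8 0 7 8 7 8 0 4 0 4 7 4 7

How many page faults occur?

7 → miss, frames [7]
8 → miss, frames [7, 8]
0 → miss, frames [7, 8, 0]
7 → hit
8 → hit
7 → hit
8 → hit
0 → hit
4 → miss, evict 8, frames [7, 0, 4]
0 → hit
4 → hit
7 → hit
4 → hit
7 → hit
Page faults: 4.

4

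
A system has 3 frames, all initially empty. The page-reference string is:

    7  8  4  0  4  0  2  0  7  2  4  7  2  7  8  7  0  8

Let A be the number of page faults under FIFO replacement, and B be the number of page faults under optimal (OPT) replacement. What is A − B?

1

Under FIFO: F F F F . . F . F . F . . . F . F . → 9 faults.
Under OPT: F F F F . . F . . . F . . . F . F . → 8 faults.
A − B = 9 − 8 = 1.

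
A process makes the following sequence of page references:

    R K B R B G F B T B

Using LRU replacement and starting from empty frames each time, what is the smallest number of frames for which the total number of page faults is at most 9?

2

f=1: 10 faults
f=2: 8 faults
f=3: 6 faults
f=4: 6 faults
f=5: 6 faults
f=6: 6 faults
Smallest f with faults ≤ 9 is 2.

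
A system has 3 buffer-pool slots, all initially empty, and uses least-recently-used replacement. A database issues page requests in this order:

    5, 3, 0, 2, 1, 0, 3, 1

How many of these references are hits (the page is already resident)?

2

5 → fault, frames {5}
3 → fault, frames {5,3}
0 → fault, frames {5,3,0}
2 → fault, evict 5, frames {3,0,2}
1 → fault, evict 3, frames {0,2,1}
0 → hit
3 → fault, evict 2, frames {1,0,3}
1 → hit
Hits: 2.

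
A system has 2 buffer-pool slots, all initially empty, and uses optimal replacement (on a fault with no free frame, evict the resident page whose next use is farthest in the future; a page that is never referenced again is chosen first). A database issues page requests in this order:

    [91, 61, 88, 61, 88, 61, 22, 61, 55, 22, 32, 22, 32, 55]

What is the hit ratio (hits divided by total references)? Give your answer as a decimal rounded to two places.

0.50

91 -> fault, frames (91)
61 -> fault, frames (91 61)
88 -> fault, evict 91, frames (61 88)
61 -> hit
88 -> hit
61 -> hit
22 -> fault, evict 88, frames (61 22)
61 -> hit
55 -> fault, evict 61, frames (22 55)
22 -> hit
32 -> fault, evict 55, frames (22 32)
22 -> hit
32 -> hit
55 -> fault, evict 32, frames (22 55)
Hits: 7 of 14 references → 7/14 = 0.5000.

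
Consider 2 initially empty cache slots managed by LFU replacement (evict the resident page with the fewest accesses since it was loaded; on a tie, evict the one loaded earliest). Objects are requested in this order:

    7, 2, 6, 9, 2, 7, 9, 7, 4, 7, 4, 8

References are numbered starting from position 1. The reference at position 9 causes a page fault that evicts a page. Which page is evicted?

9

pos 1: 7 → miss, frames [7]
pos 2: 2 → miss, frames [7, 2]
pos 3: 6 → miss, evict 7, frames [2, 6]
pos 4: 9 → miss, evict 2, frames [6, 9]
pos 5: 2 → miss, evict 6, frames [9, 2]
pos 6: 7 → miss, evict 9, frames [2, 7]
pos 7: 9 → miss, evict 2, frames [7, 9]
pos 8: 7 → hit
pos 9: 4 → miss, evict 9, frames [7, 4]
At position 9, page 9 is evicted.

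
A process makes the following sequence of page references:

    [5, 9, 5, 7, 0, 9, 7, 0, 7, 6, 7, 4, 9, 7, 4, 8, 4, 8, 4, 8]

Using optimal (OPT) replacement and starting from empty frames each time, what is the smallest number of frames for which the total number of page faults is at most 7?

3

f=1: 20 faults
f=2: 10 faults
f=3: 7 faults
f=4: 7 faults
f=5: 7 faults
f=6: 7 faults
f=7: 7 faults
Smallest f with faults ≤ 7 is 3.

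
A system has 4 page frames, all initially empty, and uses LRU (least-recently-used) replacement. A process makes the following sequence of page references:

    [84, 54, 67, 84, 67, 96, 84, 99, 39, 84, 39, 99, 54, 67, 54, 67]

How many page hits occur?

8

84 → miss, frames {84}
54 → miss, frames {84,54}
67 → miss, frames {84,54,67}
84 → hit
67 → hit
96 → miss, frames {54,84,67,96}
84 → hit
99 → miss, evict 54, frames {67,96,84,99}
39 → miss, evict 67, frames {96,84,99,39}
84 → hit
39 → hit
99 → hit
54 → miss, evict 96, frames {84,39,99,54}
67 → miss, evict 84, frames {39,99,54,67}
54 → hit
67 → hit
Hits: 8.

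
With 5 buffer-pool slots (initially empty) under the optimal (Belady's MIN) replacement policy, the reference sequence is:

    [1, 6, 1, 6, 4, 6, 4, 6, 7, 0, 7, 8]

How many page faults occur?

1 -> miss, frames (1)
6 -> miss, frames (1 6)
1 -> hit
6 -> hit
4 -> miss, frames (1 6 4)
6 -> hit
4 -> hit
6 -> hit
7 -> miss, frames (1 6 4 7)
0 -> miss, frames (1 6 4 7 0)
7 -> hit
8 -> miss, evict 0, frames (1 6 4 7 8)
Page faults: 6.

6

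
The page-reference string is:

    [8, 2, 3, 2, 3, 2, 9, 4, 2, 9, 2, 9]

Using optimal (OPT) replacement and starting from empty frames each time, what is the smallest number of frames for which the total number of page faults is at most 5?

3

f=1: 12 faults
f=2: 6 faults
f=3: 5 faults
f=4: 5 faults
f=5: 5 faults
Smallest f with faults ≤ 5 is 3.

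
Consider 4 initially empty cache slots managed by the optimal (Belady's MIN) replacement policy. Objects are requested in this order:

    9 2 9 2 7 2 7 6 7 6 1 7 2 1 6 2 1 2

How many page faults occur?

9 → fault, frames [9]
2 → fault, frames [9, 2]
9 → hit
2 → hit
7 → fault, frames [9, 2, 7]
2 → hit
7 → hit
6 → fault, frames [9, 2, 7, 6]
7 → hit
6 → hit
1 → fault, evict 9, frames [2, 7, 6, 1]
7 → hit
2 → hit
1 → hit
6 → hit
2 → hit
1 → hit
2 → hit
Page faults: 5.

5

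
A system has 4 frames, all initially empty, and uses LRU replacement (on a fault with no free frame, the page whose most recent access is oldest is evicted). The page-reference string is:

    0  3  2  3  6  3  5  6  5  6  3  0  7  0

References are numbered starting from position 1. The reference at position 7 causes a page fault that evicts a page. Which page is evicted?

0

pos 1: 0 → miss, frames [0]
pos 2: 3 → miss, frames [0, 3]
pos 3: 2 → miss, frames [0, 3, 2]
pos 4: 3 → hit
pos 5: 6 → miss, frames [0, 2, 3, 6]
pos 6: 3 → hit
pos 7: 5 → miss, evict 0, frames [2, 6, 3, 5]
At position 7, page 0 is evicted.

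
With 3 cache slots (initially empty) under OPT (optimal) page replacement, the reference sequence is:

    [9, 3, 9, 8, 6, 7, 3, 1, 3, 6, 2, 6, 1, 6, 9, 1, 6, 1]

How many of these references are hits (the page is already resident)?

9: fault, frames {9}
3: fault, frames {9,3}
9: hit
8: fault, frames {9,3,8}
6: fault, evict 8, frames {9,3,6}
7: fault, evict 9, frames {3,6,7}
3: hit
1: fault, evict 7, frames {3,6,1}
3: hit
6: hit
2: fault, evict 3, frames {6,1,2}
6: hit
1: hit
6: hit
9: fault, evict 2, frames {6,1,9}
1: hit
6: hit
1: hit
Hits: 10.

10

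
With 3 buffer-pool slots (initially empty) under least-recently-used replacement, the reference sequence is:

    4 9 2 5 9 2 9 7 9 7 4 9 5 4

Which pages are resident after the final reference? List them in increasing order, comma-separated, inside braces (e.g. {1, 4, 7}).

4 -> miss, frames [4]
9 -> miss, frames [4, 9]
2 -> miss, frames [4, 9, 2]
5 -> miss, evict 4, frames [9, 2, 5]
9 -> hit
2 -> hit
9 -> hit
7 -> miss, evict 5, frames [2, 9, 7]
9 -> hit
7 -> hit
4 -> miss, evict 2, frames [9, 7, 4]
9 -> hit
5 -> miss, evict 7, frames [4, 9, 5]
4 -> hit

{4, 5, 9}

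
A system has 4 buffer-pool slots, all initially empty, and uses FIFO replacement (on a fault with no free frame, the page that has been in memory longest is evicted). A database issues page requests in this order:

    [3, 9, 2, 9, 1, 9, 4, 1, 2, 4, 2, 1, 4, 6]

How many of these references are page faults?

3 -> fault, frames [3]
9 -> fault, frames [3, 9]
2 -> fault, frames [3, 9, 2]
9 -> hit
1 -> fault, frames [3, 9, 2, 1]
9 -> hit
4 -> fault, evict 3, frames [9, 2, 1, 4]
1 -> hit
2 -> hit
4 -> hit
2 -> hit
1 -> hit
4 -> hit
6 -> fault, evict 9, frames [2, 1, 4, 6]
Page faults: 6.

6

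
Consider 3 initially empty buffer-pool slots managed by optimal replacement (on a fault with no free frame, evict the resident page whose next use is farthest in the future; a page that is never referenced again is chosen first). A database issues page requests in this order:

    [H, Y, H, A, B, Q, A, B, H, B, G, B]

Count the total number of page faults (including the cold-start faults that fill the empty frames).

7

H: fault, frames {H}
Y: fault, frames {H,Y}
H: hit
A: fault, frames {H,Y,A}
B: fault, evict Y, frames {H,A,B}
Q: fault, evict H, frames {A,B,Q}
A: hit
B: hit
H: fault, evict Q, frames {A,B,H}
B: hit
G: fault, evict H, frames {A,B,G}
B: hit
Page faults: 7.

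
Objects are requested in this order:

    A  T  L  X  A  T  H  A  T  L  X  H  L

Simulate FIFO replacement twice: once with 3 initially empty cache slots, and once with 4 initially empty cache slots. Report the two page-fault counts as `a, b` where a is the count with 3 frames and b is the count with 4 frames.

3 frames: F F F F F F F . . F F . . → 9 faults.
4 frames: F F F F . . F F F F F F . → 10 faults.
10 > 9: adding a frame increased faults — Belady's anomaly.

9, 10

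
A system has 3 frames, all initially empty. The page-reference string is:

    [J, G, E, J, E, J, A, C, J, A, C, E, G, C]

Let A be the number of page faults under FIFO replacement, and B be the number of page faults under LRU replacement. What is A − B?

Under FIFO: F F F . . . F F F . . F F F → 9 faults.
Under LRU: F F F . . . F F . . . F F . → 7 faults.
A − B = 9 − 7 = 2.

2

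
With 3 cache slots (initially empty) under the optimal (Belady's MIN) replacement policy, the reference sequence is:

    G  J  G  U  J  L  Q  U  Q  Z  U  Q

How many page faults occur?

G → miss, frames (G)
J → miss, frames (G J)
G → hit
U → miss, frames (G J U)
J → hit
L → miss, evict J, frames (G U L)
Q → miss, evict L, frames (G U Q)
U → hit
Q → hit
Z → miss, evict G, frames (U Q Z)
U → hit
Q → hit
Page faults: 6.

6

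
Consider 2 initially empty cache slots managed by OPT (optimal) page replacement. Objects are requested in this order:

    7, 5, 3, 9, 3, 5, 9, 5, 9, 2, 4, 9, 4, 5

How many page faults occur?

8

7 -> fault, frames [7]
5 -> fault, frames [7, 5]
3 -> fault, evict 7, frames [5, 3]
9 -> fault, evict 5, frames [3, 9]
3 -> hit
5 -> fault, evict 3, frames [9, 5]
9 -> hit
5 -> hit
9 -> hit
2 -> fault, evict 5, frames [9, 2]
4 -> fault, evict 2, frames [9, 4]
9 -> hit
4 -> hit
5 -> fault, evict 4, frames [9, 5]
Page faults: 8.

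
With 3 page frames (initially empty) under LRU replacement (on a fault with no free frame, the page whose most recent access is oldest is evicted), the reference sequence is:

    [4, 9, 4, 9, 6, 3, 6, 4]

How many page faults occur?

4: fault, frames [4]
9: fault, frames [4, 9]
4: hit
9: hit
6: fault, frames [4, 9, 6]
3: fault, evict 4, frames [9, 6, 3]
6: hit
4: fault, evict 9, frames [3, 6, 4]
Page faults: 5.

5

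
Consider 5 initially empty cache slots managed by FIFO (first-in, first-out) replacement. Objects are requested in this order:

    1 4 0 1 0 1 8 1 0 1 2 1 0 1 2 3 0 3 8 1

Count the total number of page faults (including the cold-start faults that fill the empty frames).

1 -> miss, frames (1)
4 -> miss, frames (1 4)
0 -> miss, frames (1 4 0)
1 -> hit
0 -> hit
1 -> hit
8 -> miss, frames (1 4 0 8)
1 -> hit
0 -> hit
1 -> hit
2 -> miss, frames (1 4 0 8 2)
1 -> hit
0 -> hit
1 -> hit
2 -> hit
3 -> miss, evict 1, frames (4 0 8 2 3)
0 -> hit
3 -> hit
8 -> hit
1 -> miss, evict 4, frames (0 8 2 3 1)
Page faults: 7.

7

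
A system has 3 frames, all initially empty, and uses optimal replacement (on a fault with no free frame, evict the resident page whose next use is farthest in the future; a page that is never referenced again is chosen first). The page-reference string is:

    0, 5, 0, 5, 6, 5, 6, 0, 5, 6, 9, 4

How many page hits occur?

0: miss, frames [0]
5: miss, frames [0, 5]
0: hit
5: hit
6: miss, frames [0, 5, 6]
5: hit
6: hit
0: hit
5: hit
6: hit
9: miss, evict 6, frames [0, 5, 9]
4: miss, evict 9, frames [0, 5, 4]
Hits: 7.

7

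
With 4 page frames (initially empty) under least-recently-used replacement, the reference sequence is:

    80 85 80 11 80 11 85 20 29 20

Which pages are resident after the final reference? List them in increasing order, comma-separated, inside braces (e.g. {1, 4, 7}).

80 → miss, frames (80)
85 → miss, frames (80 85)
80 → hit
11 → miss, frames (85 80 11)
80 → hit
11 → hit
85 → hit
20 → miss, frames (80 11 85 20)
29 → miss, evict 80, frames (11 85 20 29)
20 → hit

{11, 20, 29, 85}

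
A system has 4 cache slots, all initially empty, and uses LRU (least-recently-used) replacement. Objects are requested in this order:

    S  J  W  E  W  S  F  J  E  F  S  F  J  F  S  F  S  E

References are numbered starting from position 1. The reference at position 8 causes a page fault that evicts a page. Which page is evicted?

pos 1: S: miss, frames [S]
pos 2: J: miss, frames [S, J]
pos 3: W: miss, frames [S, J, W]
pos 4: E: miss, frames [S, J, W, E]
pos 5: W: hit
pos 6: S: hit
pos 7: F: miss, evict J, frames [E, W, S, F]
pos 8: J: miss, evict E, frames [W, S, F, J]
At position 8, page E is evicted.

E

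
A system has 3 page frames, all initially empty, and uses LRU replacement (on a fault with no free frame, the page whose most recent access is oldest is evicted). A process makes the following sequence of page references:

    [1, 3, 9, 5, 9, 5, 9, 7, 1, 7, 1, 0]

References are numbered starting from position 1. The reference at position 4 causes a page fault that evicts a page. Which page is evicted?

pos 1: 1 → miss, frames [1]
pos 2: 3 → miss, frames [1, 3]
pos 3: 9 → miss, frames [1, 3, 9]
pos 4: 5 → miss, evict 1, frames [3, 9, 5]
At position 4, page 1 is evicted.

1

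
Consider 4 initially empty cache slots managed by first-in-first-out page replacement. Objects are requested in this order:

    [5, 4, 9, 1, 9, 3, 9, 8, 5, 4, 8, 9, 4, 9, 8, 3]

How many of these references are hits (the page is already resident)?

6

5: fault, frames [5]
4: fault, frames [5, 4]
9: fault, frames [5, 4, 9]
1: fault, frames [5, 4, 9, 1]
9: hit
3: fault, evict 5, frames [4, 9, 1, 3]
9: hit
8: fault, evict 4, frames [9, 1, 3, 8]
5: fault, evict 9, frames [1, 3, 8, 5]
4: fault, evict 1, frames [3, 8, 5, 4]
8: hit
9: fault, evict 3, frames [8, 5, 4, 9]
4: hit
9: hit
8: hit
3: fault, evict 8, frames [5, 4, 9, 3]
Hits: 6.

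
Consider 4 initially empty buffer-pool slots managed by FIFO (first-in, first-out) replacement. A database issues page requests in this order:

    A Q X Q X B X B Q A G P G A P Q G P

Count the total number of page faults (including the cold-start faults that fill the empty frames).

A -> fault, frames {A}
Q -> fault, frames {A,Q}
X -> fault, frames {A,Q,X}
Q -> hit
X -> hit
B -> fault, frames {A,Q,X,B}
X -> hit
B -> hit
Q -> hit
A -> hit
G -> fault, evict A, frames {Q,X,B,G}
P -> fault, evict Q, frames {X,B,G,P}
G -> hit
A -> fault, evict X, frames {B,G,P,A}
P -> hit
Q -> fault, evict B, frames {G,P,A,Q}
G -> hit
P -> hit
Page faults: 8.

8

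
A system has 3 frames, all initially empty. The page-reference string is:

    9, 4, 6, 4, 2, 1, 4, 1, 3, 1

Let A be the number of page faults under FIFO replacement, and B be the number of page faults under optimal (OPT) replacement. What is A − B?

1

Under FIFO: F F F . F F F . F . → 7 faults.
Under OPT: F F F . F F . . F . → 6 faults.
A − B = 7 − 6 = 1.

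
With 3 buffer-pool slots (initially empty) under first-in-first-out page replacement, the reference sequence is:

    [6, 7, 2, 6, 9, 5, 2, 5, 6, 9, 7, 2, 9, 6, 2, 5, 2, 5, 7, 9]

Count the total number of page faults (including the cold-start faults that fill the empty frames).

14

6 → fault, frames {6}
7 → fault, frames {6,7}
2 → fault, frames {6,7,2}
6 → hit
9 → fault, evict 6, frames {7,2,9}
5 → fault, evict 7, frames {2,9,5}
2 → hit
5 → hit
6 → fault, evict 2, frames {9,5,6}
9 → hit
7 → fault, evict 9, frames {5,6,7}
2 → fault, evict 5, frames {6,7,2}
9 → fault, evict 6, frames {7,2,9}
6 → fault, evict 7, frames {2,9,6}
2 → hit
5 → fault, evict 2, frames {9,6,5}
2 → fault, evict 9, frames {6,5,2}
5 → hit
7 → fault, evict 6, frames {5,2,7}
9 → fault, evict 5, frames {2,7,9}
Page faults: 14.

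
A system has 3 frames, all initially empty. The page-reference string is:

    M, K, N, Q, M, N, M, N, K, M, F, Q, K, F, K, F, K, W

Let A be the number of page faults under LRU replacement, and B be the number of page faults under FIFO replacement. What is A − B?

Under LRU: F F F F F . . . F . F F F . . . . F → 10 faults.
Under FIFO: F F F F F . . . F . F F . . . . . F → 9 faults.
A − B = 10 − 9 = 1.

1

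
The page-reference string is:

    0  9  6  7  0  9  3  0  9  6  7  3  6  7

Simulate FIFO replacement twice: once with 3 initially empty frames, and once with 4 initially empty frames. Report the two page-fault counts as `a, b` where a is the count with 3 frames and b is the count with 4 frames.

3 frames: F F F F F F F . . F F . . . → 9 faults.
4 frames: F F F F . . F F F F F F . . → 10 faults.
10 > 9: adding a frame increased faults — Belady's anomaly.

9, 10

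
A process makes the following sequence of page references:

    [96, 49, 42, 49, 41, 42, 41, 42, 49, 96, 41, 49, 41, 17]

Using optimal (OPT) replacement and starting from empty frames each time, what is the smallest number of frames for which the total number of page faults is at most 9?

2

f=1: 14 faults
f=2: 8 faults
f=3: 6 faults
f=4: 5 faults
f=5: 5 faults
Smallest f with faults ≤ 9 is 2.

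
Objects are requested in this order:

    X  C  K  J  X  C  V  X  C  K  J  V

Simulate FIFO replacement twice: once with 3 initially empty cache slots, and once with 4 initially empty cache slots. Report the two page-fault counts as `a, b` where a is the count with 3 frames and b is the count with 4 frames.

3 frames: F F F F F F F . . F F . → 9 faults.
4 frames: F F F F . . F F F F F F → 10 faults.
10 > 9: adding a frame increased faults — Belady's anomaly.

9, 10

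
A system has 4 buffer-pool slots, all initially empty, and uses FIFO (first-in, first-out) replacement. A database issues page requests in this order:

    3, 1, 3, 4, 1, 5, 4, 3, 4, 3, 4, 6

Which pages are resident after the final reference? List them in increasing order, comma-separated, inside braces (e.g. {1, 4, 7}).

3: fault, frames {3}
1: fault, frames {3,1}
3: hit
4: fault, frames {3,1,4}
1: hit
5: fault, frames {3,1,4,5}
4: hit
3: hit
4: hit
3: hit
4: hit
6: fault, evict 3, frames {1,4,5,6}

{1, 4, 5, 6}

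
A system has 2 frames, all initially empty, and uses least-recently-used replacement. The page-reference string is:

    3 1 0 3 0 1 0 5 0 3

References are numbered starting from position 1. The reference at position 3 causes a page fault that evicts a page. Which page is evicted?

pos 1: 3 → fault, frames (3)
pos 2: 1 → fault, frames (3 1)
pos 3: 0 → fault, evict 3, frames (1 0)
At position 3, page 3 is evicted.

3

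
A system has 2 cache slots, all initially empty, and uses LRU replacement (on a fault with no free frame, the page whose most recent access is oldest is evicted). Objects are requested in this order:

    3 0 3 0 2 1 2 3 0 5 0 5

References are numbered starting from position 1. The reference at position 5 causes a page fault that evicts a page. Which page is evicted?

3

pos 1: 3: fault, frames [3]
pos 2: 0: fault, frames [3, 0]
pos 3: 3: hit
pos 4: 0: hit
pos 5: 2: fault, evict 3, frames [0, 2]
At position 5, page 3 is evicted.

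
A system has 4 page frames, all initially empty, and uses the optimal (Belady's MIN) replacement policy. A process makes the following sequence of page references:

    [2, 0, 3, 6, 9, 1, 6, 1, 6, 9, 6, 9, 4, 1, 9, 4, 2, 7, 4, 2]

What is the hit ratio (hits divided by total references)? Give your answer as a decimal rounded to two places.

2 → miss, frames (2)
0 → miss, frames (2 0)
3 → miss, frames (2 0 3)
6 → miss, frames (2 0 3 6)
9 → miss, evict 3, frames (2 0 6 9)
1 → miss, evict 0, frames (2 6 9 1)
6 → hit
1 → hit
6 → hit
9 → hit
6 → hit
9 → hit
4 → miss, evict 6, frames (2 9 1 4)
1 → hit
9 → hit
4 → hit
2 → hit
7 → miss, evict 1, frames (2 9 4 7)
4 → hit
2 → hit
Hits: 12 of 20 references → 12/20 = 0.6000.

0.60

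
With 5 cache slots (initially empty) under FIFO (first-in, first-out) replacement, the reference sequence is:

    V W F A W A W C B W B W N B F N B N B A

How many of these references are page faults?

V -> miss, frames {V}
W -> miss, frames {V,W}
F -> miss, frames {V,W,F}
A -> miss, frames {V,W,F,A}
W -> hit
A -> hit
W -> hit
C -> miss, frames {V,W,F,A,C}
B -> miss, evict V, frames {W,F,A,C,B}
W -> hit
B -> hit
W -> hit
N -> miss, evict W, frames {F,A,C,B,N}
B -> hit
F -> hit
N -> hit
B -> hit
N -> hit
B -> hit
A -> hit
Page faults: 7.

7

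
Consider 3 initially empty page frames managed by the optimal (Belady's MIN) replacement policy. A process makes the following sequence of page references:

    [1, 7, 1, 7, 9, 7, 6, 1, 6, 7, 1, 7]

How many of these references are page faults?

1 -> miss, frames {1}
7 -> miss, frames {1,7}
1 -> hit
7 -> hit
9 -> miss, frames {1,7,9}
7 -> hit
6 -> miss, evict 9, frames {1,7,6}
1 -> hit
6 -> hit
7 -> hit
1 -> hit
7 -> hit
Page faults: 4.

4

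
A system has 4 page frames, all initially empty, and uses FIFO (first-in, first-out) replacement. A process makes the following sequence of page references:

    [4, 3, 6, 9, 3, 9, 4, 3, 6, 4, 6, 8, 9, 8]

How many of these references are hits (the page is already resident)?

9

4 -> fault, frames {4}
3 -> fault, frames {4,3}
6 -> fault, frames {4,3,6}
9 -> fault, frames {4,3,6,9}
3 -> hit
9 -> hit
4 -> hit
3 -> hit
6 -> hit
4 -> hit
6 -> hit
8 -> fault, evict 4, frames {3,6,9,8}
9 -> hit
8 -> hit
Hits: 9.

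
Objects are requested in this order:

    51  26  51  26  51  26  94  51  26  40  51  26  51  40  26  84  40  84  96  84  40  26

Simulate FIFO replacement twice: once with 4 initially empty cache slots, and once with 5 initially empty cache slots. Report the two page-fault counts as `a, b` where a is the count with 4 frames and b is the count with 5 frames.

7, 6

4 frames: F F . . . . F . . F . . . . . F . . F . . F → 7 faults.
5 frames: F F . . . . F . . F . . . . . F . . F . . . → 6 faults.
6 < 7: adding a frame reduced faults, as is typical.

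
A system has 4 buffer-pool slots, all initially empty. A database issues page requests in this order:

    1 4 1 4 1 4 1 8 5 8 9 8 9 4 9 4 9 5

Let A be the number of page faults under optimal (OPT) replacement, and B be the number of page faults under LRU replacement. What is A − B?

Under OPT: F F . . . . . F F . F . . . . . . . → 5 faults.
Under LRU: F F . . . . . F F . F . . F . . . . → 6 faults.
A − B = 5 − 6 = -1.

-1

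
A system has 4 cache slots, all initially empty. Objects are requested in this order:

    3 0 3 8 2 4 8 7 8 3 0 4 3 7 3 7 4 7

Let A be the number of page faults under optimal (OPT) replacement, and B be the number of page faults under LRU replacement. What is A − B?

Under OPT: F F . F F F . F . . . F . . . . . . → 7 faults.
Under LRU: F F . F F F . F . F F F . F . . . . → 10 faults.
A − B = 7 − 10 = -3.

-3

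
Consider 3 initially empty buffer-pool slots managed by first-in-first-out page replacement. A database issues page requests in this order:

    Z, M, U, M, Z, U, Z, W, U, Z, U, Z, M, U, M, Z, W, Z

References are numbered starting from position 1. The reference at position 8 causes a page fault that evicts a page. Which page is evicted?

pos 1: Z → miss, frames {Z}
pos 2: M → miss, frames {Z,M}
pos 3: U → miss, frames {Z,M,U}
pos 4: M → hit
pos 5: Z → hit
pos 6: U → hit
pos 7: Z → hit
pos 8: W → miss, evict Z, frames {M,U,W}
At position 8, page Z is evicted.

Z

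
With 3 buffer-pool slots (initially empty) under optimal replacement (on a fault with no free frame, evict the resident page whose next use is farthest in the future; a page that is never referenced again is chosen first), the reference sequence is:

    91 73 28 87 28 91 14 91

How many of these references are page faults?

91: miss, frames [91]
73: miss, frames [91, 73]
28: miss, frames [91, 73, 28]
87: miss, evict 73, frames [91, 28, 87]
28: hit
91: hit
14: miss, evict 87, frames [91, 28, 14]
91: hit
Page faults: 5.

5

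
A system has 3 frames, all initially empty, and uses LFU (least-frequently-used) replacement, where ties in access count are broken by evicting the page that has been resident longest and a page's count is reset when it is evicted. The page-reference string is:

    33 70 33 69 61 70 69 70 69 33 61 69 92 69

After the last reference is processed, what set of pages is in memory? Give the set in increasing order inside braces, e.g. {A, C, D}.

33 -> miss, frames {33}
70 -> miss, frames {33,70}
33 -> hit
69 -> miss, frames {33,70,69}
61 -> miss, evict 70, frames {33,69,61}
70 -> miss, evict 69, frames {33,61,70}
69 -> miss, evict 61, frames {33,70,69}
70 -> hit
69 -> hit
33 -> hit
61 -> miss, evict 70, frames {33,69,61}
69 -> hit
92 -> miss, evict 61, frames {33,69,92}
69 -> hit

{33, 69, 92}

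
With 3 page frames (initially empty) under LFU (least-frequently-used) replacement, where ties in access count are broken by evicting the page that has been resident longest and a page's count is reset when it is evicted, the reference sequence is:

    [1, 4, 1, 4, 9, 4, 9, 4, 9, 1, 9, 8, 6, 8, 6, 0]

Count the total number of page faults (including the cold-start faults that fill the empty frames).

1: miss, frames (1)
4: miss, frames (1 4)
1: hit
4: hit
9: miss, frames (1 4 9)
4: hit
9: hit
4: hit
9: hit
1: hit
9: hit
8: miss, evict 1, frames (4 9 8)
6: miss, evict 8, frames (4 9 6)
8: miss, evict 6, frames (4 9 8)
6: miss, evict 8, frames (4 9 6)
0: miss, evict 6, frames (4 9 0)
Page faults: 8.

8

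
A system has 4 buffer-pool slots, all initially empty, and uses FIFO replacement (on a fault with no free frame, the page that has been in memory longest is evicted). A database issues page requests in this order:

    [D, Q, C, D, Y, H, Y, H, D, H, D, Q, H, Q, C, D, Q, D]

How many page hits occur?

D: fault, frames {D}
Q: fault, frames {D,Q}
C: fault, frames {D,Q,C}
D: hit
Y: fault, frames {D,Q,C,Y}
H: fault, evict D, frames {Q,C,Y,H}
Y: hit
H: hit
D: fault, evict Q, frames {C,Y,H,D}
H: hit
D: hit
Q: fault, evict C, frames {Y,H,D,Q}
H: hit
Q: hit
C: fault, evict Y, frames {H,D,Q,C}
D: hit
Q: hit
D: hit
Hits: 10.

10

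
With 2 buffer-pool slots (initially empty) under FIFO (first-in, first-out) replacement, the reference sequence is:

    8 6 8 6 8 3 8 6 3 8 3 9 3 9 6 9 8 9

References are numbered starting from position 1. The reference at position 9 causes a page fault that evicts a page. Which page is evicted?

8

pos 1: 8: fault, frames {8}
pos 2: 6: fault, frames {8,6}
pos 3: 8: hit
pos 4: 6: hit
pos 5: 8: hit
pos 6: 3: fault, evict 8, frames {6,3}
pos 7: 8: fault, evict 6, frames {3,8}
pos 8: 6: fault, evict 3, frames {8,6}
pos 9: 3: fault, evict 8, frames {6,3}
At position 9, page 8 is evicted.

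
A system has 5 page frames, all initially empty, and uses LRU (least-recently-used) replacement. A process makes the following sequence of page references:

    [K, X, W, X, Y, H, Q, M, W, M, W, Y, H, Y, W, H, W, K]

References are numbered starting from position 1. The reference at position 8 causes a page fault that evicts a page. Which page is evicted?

pos 1: K → miss, frames [K]
pos 2: X → miss, frames [K, X]
pos 3: W → miss, frames [K, X, W]
pos 4: X → hit
pos 5: Y → miss, frames [K, W, X, Y]
pos 6: H → miss, frames [K, W, X, Y, H]
pos 7: Q → miss, evict K, frames [W, X, Y, H, Q]
pos 8: M → miss, evict W, frames [X, Y, H, Q, M]
At position 8, page W is evicted.

W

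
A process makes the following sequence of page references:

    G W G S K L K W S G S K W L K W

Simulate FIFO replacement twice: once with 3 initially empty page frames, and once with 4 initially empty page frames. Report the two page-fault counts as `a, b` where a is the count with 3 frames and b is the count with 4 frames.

11, 7

3 frames: F F . F F F . F F F . F F F . . → 11 faults.
4 frames: F F . F F F . . . F . . F . . . → 7 faults.
7 < 11: adding a frame reduced faults, as is typical.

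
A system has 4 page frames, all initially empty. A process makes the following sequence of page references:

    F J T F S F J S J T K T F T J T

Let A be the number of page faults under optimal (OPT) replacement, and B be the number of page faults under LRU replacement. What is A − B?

-1

Under OPT: F F F . F . . . . . F . . . . . → 5 faults.
Under LRU: F F F . F . . . . . F . F . . . → 6 faults.
A − B = 5 − 6 = -1.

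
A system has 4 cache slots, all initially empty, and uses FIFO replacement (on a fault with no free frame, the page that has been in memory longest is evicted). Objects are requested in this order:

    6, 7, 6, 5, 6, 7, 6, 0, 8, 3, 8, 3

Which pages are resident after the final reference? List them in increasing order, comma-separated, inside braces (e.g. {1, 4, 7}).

6 -> fault, frames {6}
7 -> fault, frames {6,7}
6 -> hit
5 -> fault, frames {6,7,5}
6 -> hit
7 -> hit
6 -> hit
0 -> fault, frames {6,7,5,0}
8 -> fault, evict 6, frames {7,5,0,8}
3 -> fault, evict 7, frames {5,0,8,3}
8 -> hit
3 -> hit

{0, 3, 5, 8}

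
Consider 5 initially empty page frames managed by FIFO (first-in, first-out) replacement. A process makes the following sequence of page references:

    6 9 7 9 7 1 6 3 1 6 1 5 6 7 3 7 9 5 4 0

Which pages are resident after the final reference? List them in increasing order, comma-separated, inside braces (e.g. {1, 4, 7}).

6 → miss, frames (6)
9 → miss, frames (6 9)
7 → miss, frames (6 9 7)
9 → hit
7 → hit
1 → miss, frames (6 9 7 1)
6 → hit
3 → miss, frames (6 9 7 1 3)
1 → hit
6 → hit
1 → hit
5 → miss, evict 6, frames (9 7 1 3 5)
6 → miss, evict 9, frames (7 1 3 5 6)
7 → hit
3 → hit
7 → hit
9 → miss, evict 7, frames (1 3 5 6 9)
5 → hit
4 → miss, evict 1, frames (3 5 6 9 4)
0 → miss, evict 3, frames (5 6 9 4 0)

{0, 4, 5, 6, 9}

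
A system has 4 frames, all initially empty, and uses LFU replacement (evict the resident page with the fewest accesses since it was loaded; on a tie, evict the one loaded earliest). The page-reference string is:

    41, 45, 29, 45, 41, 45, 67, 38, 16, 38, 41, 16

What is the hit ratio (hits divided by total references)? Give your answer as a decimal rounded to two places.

0.50

41: fault, frames (41)
45: fault, frames (41 45)
29: fault, frames (41 45 29)
45: hit
41: hit
45: hit
67: fault, frames (41 45 29 67)
38: fault, evict 29, frames (41 45 67 38)
16: fault, evict 67, frames (41 45 38 16)
38: hit
41: hit
16: hit
Hits: 6 of 12 references → 6/12 = 0.5000.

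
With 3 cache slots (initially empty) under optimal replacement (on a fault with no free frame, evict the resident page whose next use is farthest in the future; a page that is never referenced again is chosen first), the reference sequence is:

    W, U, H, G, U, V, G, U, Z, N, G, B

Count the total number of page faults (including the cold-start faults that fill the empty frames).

W -> fault, frames [W]
U -> fault, frames [W, U]
H -> fault, frames [W, U, H]
G -> fault, evict H, frames [W, U, G]
U -> hit
V -> fault, evict W, frames [U, G, V]
G -> hit
U -> hit
Z -> fault, evict V, frames [U, G, Z]
N -> fault, evict Z, frames [U, G, N]
G -> hit
B -> fault, evict N, frames [U, G, B]
Page faults: 8.

8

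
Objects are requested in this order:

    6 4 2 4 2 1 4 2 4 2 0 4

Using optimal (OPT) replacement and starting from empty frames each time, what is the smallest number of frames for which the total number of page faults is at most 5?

3

f=1: 12 faults
f=2: 6 faults
f=3: 5 faults
f=4: 5 faults
f=5: 5 faults
Smallest f with faults ≤ 5 is 3.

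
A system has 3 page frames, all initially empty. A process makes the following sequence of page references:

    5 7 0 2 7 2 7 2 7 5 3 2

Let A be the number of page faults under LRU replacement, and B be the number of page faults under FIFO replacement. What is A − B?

Under LRU: F F F F . . . . . F F F → 7 faults.
Under FIFO: F F F F . . . . . F F . → 6 faults.
A − B = 7 − 6 = 1.

1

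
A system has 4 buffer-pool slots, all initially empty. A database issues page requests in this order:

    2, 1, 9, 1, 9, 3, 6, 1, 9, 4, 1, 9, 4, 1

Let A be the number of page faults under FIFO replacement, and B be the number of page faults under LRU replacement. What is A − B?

Under FIFO: F F F . . F F . . F F F . . → 8 faults.
Under LRU: F F F . . F F . . F . . . . → 6 faults.
A − B = 8 − 6 = 2.

2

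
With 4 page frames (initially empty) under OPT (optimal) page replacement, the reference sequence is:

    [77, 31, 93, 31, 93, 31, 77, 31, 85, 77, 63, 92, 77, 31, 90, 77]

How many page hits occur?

77 -> fault, frames [77]
31 -> fault, frames [77, 31]
93 -> fault, frames [77, 31, 93]
31 -> hit
93 -> hit
31 -> hit
77 -> hit
31 -> hit
85 -> fault, frames [77, 31, 93, 85]
77 -> hit
63 -> fault, evict 85, frames [77, 31, 93, 63]
92 -> fault, evict 63, frames [77, 31, 93, 92]
77 -> hit
31 -> hit
90 -> fault, evict 92, frames [77, 31, 93, 90]
77 -> hit
Hits: 9.

9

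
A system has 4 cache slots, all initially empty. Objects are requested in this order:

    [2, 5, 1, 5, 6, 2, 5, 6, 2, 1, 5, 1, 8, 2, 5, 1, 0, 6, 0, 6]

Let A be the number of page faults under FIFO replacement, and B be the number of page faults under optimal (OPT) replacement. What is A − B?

3

Under FIFO: F F F . F . . . . . . . F F F F F F . . → 10 faults.
Under OPT: F F F . F . . . . . . . F . . . F F . . → 7 faults.
A − B = 10 − 7 = 3.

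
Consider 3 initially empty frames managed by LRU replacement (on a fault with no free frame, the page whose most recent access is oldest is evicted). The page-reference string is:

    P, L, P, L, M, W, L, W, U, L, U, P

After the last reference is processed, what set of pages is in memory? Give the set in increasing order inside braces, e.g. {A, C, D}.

{L, P, U}

P → miss, frames [P]
L → miss, frames [P, L]
P → hit
L → hit
M → miss, frames [P, L, M]
W → miss, evict P, frames [L, M, W]
L → hit
W → hit
U → miss, evict M, frames [L, W, U]
L → hit
U → hit
P → miss, evict W, frames [L, U, P]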